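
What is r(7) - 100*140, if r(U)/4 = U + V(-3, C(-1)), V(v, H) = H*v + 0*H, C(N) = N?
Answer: -13960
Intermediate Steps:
V(v, H) = H*v (V(v, H) = H*v + 0 = H*v)
r(U) = 12 + 4*U (r(U) = 4*(U - 1*(-3)) = 4*(U + 3) = 4*(3 + U) = 12 + 4*U)
r(7) - 100*140 = (12 + 4*7) - 100*140 = (12 + 28) - 14000 = 40 - 14000 = -13960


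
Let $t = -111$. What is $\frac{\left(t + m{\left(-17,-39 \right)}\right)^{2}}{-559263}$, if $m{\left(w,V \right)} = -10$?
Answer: $- \frac{14641}{559263} \approx -0.026179$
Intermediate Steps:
$\frac{\left(t + m{\left(-17,-39 \right)}\right)^{2}}{-559263} = \frac{\left(-111 - 10\right)^{2}}{-559263} = \left(-121\right)^{2} \left(- \frac{1}{559263}\right) = 14641 \left(- \frac{1}{559263}\right) = - \frac{14641}{559263}$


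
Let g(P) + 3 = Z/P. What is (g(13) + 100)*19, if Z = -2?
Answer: 23921/13 ≈ 1840.1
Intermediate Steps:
g(P) = -3 - 2/P
(g(13) + 100)*19 = ((-3 - 2/13) + 100)*19 = (-41/13 + 100)*19 = (1259/13)*19 = 23921/13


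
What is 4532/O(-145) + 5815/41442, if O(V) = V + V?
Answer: -93064397/6009090 ≈ -15.487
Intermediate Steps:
O(V) = 2*V
4532/O(-145) + 5815/41442 = 4532/((2*(-145))) + 5815/41442 = 4532/(-290) + 5815*(1/41442) = 4532*(-1/290) + 5815/41442 = -2266/145 + 5815/41442 = -93064397/6009090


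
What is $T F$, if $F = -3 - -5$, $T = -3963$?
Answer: $-7926$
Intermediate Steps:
$F = 2$ ($F = -3 + 5 = 2$)
$T F = \left(-3963\right) 2 = -7926$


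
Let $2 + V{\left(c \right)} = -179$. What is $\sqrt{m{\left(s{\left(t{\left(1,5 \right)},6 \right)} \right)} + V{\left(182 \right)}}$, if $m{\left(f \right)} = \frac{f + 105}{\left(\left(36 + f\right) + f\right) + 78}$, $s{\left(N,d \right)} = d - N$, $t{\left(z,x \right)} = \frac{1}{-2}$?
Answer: $\frac{i \sqrt{11620754}}{254} \approx 13.421 i$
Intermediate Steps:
$t{\left(z,x \right)} = - \frac{1}{2}$
$V{\left(c \right)} = -181$ ($V{\left(c \right)} = -2 - 179 = -181$)
$m{\left(f \right)} = \frac{105 + f}{114 + 2 f}$ ($m{\left(f \right)} = \frac{105 + f}{\left(36 + 2 f\right) + 78} = \frac{105 + f}{114 + 2 f}$)
$\sqrt{m{\left(s{\left(t{\left(1,5 \right)},6 \right)} \right)} + V{\left(182 \right)}} = \sqrt{\frac{105 + \left(6 - - \frac{1}{2}\right)}{2 \left(57 + \left(6 - - \frac{1}{2}\right)\right)} - 181} = \sqrt{\frac{105 + \left(6 + \frac{1}{2}\right)}{2 \left(57 + \left(6 + \frac{1}{2}\right)\right)} - 181} = \sqrt{\frac{105 + \frac{13}{2}}{2 \left(57 + \frac{13}{2}\right)} - 181} = \sqrt{\frac{1}{2} \frac{1}{\frac{127}{2}} \cdot \frac{223}{2} - 181} = \sqrt{\frac{1}{2} \cdot \frac{2}{127} \cdot \frac{223}{2} - 181} = \sqrt{\frac{223}{254} - 181} = \sqrt{- \frac{45751}{254}} = \frac{i \sqrt{11620754}}{254}$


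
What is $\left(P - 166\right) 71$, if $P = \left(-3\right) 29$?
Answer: $-17963$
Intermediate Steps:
$P = -87$
$\left(P - 166\right) 71 = \left(-87 - 166\right) 71 = \left(-253\right) 71 = -17963$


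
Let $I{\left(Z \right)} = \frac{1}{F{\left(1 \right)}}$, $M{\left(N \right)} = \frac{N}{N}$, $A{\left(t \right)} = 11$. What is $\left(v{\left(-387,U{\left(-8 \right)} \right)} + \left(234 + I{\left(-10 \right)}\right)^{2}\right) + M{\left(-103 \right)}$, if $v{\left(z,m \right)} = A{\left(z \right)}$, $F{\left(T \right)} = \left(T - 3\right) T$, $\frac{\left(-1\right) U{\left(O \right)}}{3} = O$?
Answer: $\frac{218137}{4} \approx 54534.0$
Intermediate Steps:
$U{\left(O \right)} = - 3 O$
$F{\left(T \right)} = T \left(-3 + T\right)$ ($F{\left(T \right)} = \left(-3 + T\right) T = T \left(-3 + T\right)$)
$M{\left(N \right)} = 1$
$v{\left(z,m \right)} = 11$
$I{\left(Z \right)} = - \frac{1}{2}$ ($I{\left(Z \right)} = \frac{1}{1 \left(-3 + 1\right)} = \frac{1}{1 \left(-2\right)} = \frac{1}{-2} = - \frac{1}{2}$)
$\left(v{\left(-387,U{\left(-8 \right)} \right)} + \left(234 + I{\left(-10 \right)}\right)^{2}\right) + M{\left(-103 \right)} = \left(11 + \left(234 - \frac{1}{2}\right)^{2}\right) + 1 = \left(11 + \left(\frac{467}{2}\right)^{2}\right) + 1 = \left(11 + \frac{218089}{4}\right) + 1 = \frac{218133}{4} + 1 = \frac{218137}{4}$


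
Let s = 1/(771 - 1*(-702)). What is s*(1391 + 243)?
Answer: 1634/1473 ≈ 1.1093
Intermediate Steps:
s = 1/1473 (s = 1/(771 + 702) = 1/1473 ≈ 0.00067889)
s*(1391 + 243) = (1391 + 243)/1473 = (1/1473)*1634 = 1634/1473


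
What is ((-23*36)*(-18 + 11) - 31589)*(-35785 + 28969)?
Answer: 175805088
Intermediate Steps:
((-23*36)*(-18 + 11) - 31589)*(-35785 + 28969) = (-828*(-7) - 31589)*(-6816) = (5796 - 31589)*(-6816) = -25793*(-6816) = 175805088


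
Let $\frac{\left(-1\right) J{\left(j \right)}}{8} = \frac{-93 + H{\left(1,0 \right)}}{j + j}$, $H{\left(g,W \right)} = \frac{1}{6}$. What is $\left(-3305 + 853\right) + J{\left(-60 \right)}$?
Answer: $- \frac{221237}{90} \approx -2458.2$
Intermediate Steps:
$H{\left(g,W \right)} = \frac{1}{6}$
$J{\left(j \right)} = \frac{1114}{3 j}$ ($J{\left(j \right)} = - 8 \frac{-93 + \frac{1}{6}}{j + j} = - 8 \left(- \frac{557}{6 \cdot 2 j}\right) = - 8 \left(- \frac{557 \frac{1}{2 j}}{6}\right) = - 8 \left(- \frac{557}{12 j}\right) = \frac{1114}{3 j}$)
$\left(-3305 + 853\right) + J{\left(-60 \right)} = \left(-3305 + 853\right) + \frac{1114}{3 \left(-60\right)} = -2452 + \frac{1114}{3} \left(- \frac{1}{60}\right) = -2452 - \frac{557}{90} = - \frac{221237}{90}$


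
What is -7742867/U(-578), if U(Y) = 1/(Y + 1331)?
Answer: -5830378851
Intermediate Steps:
U(Y) = 1/(1331 + Y)
-7742867/U(-578) = -7742867/(1/(1331 - 578)) = -7742867/(1/753) = -7742867/1/753 = -7742867*753 = -5830378851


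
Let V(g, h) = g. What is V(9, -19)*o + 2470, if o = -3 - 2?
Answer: 2425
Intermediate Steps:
o = -5
V(9, -19)*o + 2470 = 9*(-5) + 2470 = -45 + 2470 = 2425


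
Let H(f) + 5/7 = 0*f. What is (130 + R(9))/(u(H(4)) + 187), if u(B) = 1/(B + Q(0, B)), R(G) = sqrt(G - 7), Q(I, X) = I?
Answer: 325/464 + 5*sqrt(2)/928 ≈ 0.70805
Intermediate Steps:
H(f) = -5/7 (H(f) = -5/7 + 0*f = -5/7 + 0 = -5/7)
R(G) = sqrt(-7 + G)
u(B) = 1/B (u(B) = 1/(B + 0) = 1/B)
(130 + R(9))/(u(H(4)) + 187) = (130 + sqrt(-7 + 9))/(1/(-5/7) + 187) = (130 + sqrt(2))/(-7/5 + 187) = (130 + sqrt(2))/(928/5) = (130 + sqrt(2))*(5/928) = 325/464 + 5*sqrt(2)/928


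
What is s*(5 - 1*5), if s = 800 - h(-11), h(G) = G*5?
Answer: 0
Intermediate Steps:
h(G) = 5*G
s = 855 (s = 800 - 5*(-11) = 800 - 1*(-55) = 800 + 55 = 855)
s*(5 - 1*5) = 855*(5 - 1*5) = 855*(5 - 5) = 855*0 = 0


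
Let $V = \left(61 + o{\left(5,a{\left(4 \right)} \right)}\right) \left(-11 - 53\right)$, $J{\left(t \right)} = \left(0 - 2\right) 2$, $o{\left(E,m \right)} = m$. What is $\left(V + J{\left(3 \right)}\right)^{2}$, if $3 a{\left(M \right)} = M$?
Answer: $\frac{143520400}{9} \approx 1.5947 \cdot 10^{7}$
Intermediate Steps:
$a{\left(M \right)} = \frac{M}{3}$
$J{\left(t \right)} = -4$ ($J{\left(t \right)} = \left(-2\right) 2 = -4$)
$V = - \frac{11968}{3}$ ($V = \left(61 + \frac{1}{3} \cdot 4\right) \left(-11 - 53\right) = \left(61 + \frac{4}{3}\right) \left(-64\right) = \frac{187}{3} \left(-64\right) = - \frac{11968}{3} \approx -3989.3$)
$\left(V + J{\left(3 \right)}\right)^{2} = \left(- \frac{11968}{3} - 4\right)^{2} = \left(- \frac{11980}{3}\right)^{2} = \frac{143520400}{9}$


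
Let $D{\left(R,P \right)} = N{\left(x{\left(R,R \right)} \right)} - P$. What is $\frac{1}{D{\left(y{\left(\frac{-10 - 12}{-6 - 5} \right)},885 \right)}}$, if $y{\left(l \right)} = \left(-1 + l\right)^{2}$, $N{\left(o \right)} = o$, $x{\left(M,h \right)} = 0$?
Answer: $- \frac{1}{885} \approx -0.0011299$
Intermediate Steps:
$D{\left(R,P \right)} = - P$ ($D{\left(R,P \right)} = 0 - P = - P$)
$\frac{1}{D{\left(y{\left(\frac{-10 - 12}{-6 - 5} \right)},885 \right)}} = \frac{1}{\left(-1\right) 885} = \frac{1}{-885} = - \frac{1}{885}$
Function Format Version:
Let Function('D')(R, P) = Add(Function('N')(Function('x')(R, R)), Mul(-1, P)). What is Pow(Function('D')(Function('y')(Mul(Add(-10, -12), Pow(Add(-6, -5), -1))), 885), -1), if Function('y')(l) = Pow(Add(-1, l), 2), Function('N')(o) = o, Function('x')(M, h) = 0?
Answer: Rational(-1, 885) ≈ -0.0011299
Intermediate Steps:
Function('D')(R, P) = Mul(-1, P) (Function('D')(R, P) = Add(0, Mul(-1, P)) = Mul(-1, P))
Pow(Function('D')(Function('y')(Mul(Add(-10, -12), Pow(Add(-6, -5), -1))), 885), -1) = Pow(Mul(-1, 885), -1) = Pow(-885, -1) = Rational(-1, 885)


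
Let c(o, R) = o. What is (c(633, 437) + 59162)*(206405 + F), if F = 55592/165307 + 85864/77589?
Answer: 158299491107643513545/12826004823 ≈ 1.2342e+10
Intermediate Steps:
F = 18507247936/12826004823 (F = 55592*(1/165307) + 85864*(1/77589) = 55592/165307 + 85864/77589 = 18507247936/12826004823 ≈ 1.4429)
(c(633, 437) + 59162)*(206405 + F) = (633 + 59162)*(206405 + 18507247936/12826004823) = 59795*(2647370032739251/12826004823) = 158299491107643513545/12826004823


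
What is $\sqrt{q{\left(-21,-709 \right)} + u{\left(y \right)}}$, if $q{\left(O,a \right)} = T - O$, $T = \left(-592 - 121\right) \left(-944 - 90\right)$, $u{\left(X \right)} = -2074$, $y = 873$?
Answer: $\sqrt{735189} \approx 857.43$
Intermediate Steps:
$T = 737242$ ($T = - 713 \left(-944 - 90\right) = \left(-713\right) \left(-1034\right) = 737242$)
$q{\left(O,a \right)} = 737242 - O$
$\sqrt{q{\left(-21,-709 \right)} + u{\left(y \right)}} = \sqrt{\left(737242 - -21\right) - 2074} = \sqrt{\left(737242 + 21\right) - 2074} = \sqrt{737263 - 2074} = \sqrt{735189}$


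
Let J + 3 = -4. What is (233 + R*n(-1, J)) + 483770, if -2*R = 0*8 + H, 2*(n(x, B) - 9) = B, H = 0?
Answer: 484003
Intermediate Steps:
J = -7 (J = -3 - 4 = -7)
n(x, B) = 9 + B/2
R = 0 (R = -(0*8 + 0)/2 = -(0 + 0)/2 = -1/2*0 = 0)
(233 + R*n(-1, J)) + 483770 = (233 + 0*(9 + (1/2)*(-7))) + 483770 = (233 + 0*(9 - 7/2)) + 483770 = (233 + 0*(11/2)) + 483770 = (233 + 0) + 483770 = 233 + 483770 = 484003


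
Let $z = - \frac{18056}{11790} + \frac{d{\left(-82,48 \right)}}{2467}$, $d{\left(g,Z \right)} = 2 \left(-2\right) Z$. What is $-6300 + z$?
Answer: $- \frac{91644083416}{14542965} \approx -6301.6$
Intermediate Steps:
$d{\left(g,Z \right)} = - 4 Z$
$z = - \frac{23403916}{14542965}$ ($z = - \frac{18056}{11790} + \frac{\left(-4\right) 48}{2467} = \left(-18056\right) \frac{1}{11790} - \frac{192}{2467} = - \frac{9028}{5895} - \frac{192}{2467} = - \frac{23403916}{14542965} \approx -1.6093$)
$-6300 + z = -6300 - \frac{23403916}{14542965} = - \frac{91644083416}{14542965}$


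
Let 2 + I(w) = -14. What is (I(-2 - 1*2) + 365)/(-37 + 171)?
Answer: 349/134 ≈ 2.6045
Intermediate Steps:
I(w) = -16 (I(w) = -2 - 14 = -16)
(I(-2 - 1*2) + 365)/(-37 + 171) = (-16 + 365)/(-37 + 171) = 349/134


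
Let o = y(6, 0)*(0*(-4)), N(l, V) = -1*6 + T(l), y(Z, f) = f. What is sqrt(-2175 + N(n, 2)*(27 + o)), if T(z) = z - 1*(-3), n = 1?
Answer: I*sqrt(2229) ≈ 47.212*I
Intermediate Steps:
T(z) = 3 + z (T(z) = z + 3 = 3 + z)
N(l, V) = -3 + l (N(l, V) = -1*6 + (3 + l) = -6 + (3 + l) = -3 + l)
o = 0 (o = 0*(0*(-4)) = 0*0 = 0)
sqrt(-2175 + N(n, 2)*(27 + o)) = sqrt(-2175 + (-3 + 1)*(27 + 0)) = sqrt(-2175 - 2*27) = sqrt(-2175 - 54) = sqrt(-2229) = I*sqrt(2229)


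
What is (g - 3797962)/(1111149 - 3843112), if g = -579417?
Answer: 4377379/2731963 ≈ 1.6023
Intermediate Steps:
(g - 3797962)/(1111149 - 3843112) = (-579417 - 3797962)/(1111149 - 3843112) = -4377379/(-2731963) = -4377379*(-1/2731963) = 4377379/2731963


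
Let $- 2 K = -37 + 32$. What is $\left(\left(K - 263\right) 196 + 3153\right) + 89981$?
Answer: $42076$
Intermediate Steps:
$K = \frac{5}{2}$ ($K = - \frac{-37 + 32}{2} = \left(- \frac{1}{2}\right) \left(-5\right) = \frac{5}{2} \approx 2.5$)
$\left(\left(K - 263\right) 196 + 3153\right) + 89981 = \left(\left(\frac{5}{2} - 263\right) 196 + 3153\right) + 89981 = \left(\left(- \frac{521}{2}\right) 196 + 3153\right) + 89981 = \left(-51058 + 3153\right) + 89981 = -47905 + 89981 = 42076$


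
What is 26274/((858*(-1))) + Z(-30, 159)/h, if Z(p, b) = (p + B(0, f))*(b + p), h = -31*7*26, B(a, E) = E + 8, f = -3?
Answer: -1865011/62062 ≈ -30.051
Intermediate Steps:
B(a, E) = 8 + E
h = -5642 (h = -217*26 = -5642)
Z(p, b) = (5 + p)*(b + p) (Z(p, b) = (p + (8 - 3))*(b + p) = (p + 5)*(b + p) = (5 + p)*(b + p))
26274/((858*(-1))) + Z(-30, 159)/h = 26274/((858*(-1))) + ((-30)² + 5*159 + 5*(-30) + 159*(-30))/(-5642) = 26274/(-858) + (900 + 795 - 150 - 4770)*(-1/5642) = 26274*(-1/858) - 3225*(-1/5642) = -4379/143 + 3225/5642 = -1865011/62062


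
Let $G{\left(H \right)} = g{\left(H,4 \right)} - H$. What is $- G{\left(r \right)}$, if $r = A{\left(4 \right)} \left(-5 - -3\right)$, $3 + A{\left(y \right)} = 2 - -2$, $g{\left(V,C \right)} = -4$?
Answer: $2$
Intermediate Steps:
$A{\left(y \right)} = 1$ ($A{\left(y \right)} = -3 + \left(2 - -2\right) = -3 + \left(2 + 2\right) = -3 + 4 = 1$)
$r = -2$ ($r = 1 \left(-5 - -3\right) = 1 \left(-5 + 3\right) = 1 \left(-2\right) = -2$)
$G{\left(H \right)} = -4 - H$
$- G{\left(r \right)} = - (-4 - -2) = - (-4 + 2) = \left(-1\right) \left(-2\right) = 2$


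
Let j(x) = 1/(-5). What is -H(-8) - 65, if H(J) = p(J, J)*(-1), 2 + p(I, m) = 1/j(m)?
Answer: -72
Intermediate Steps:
j(x) = -⅕
p(I, m) = -7 (p(I, m) = -2 + 1/(-⅕) = -2 - 5 = -7)
H(J) = 7 (H(J) = -7*(-1) = 7)
-H(-8) - 65 = -1*7 - 65 = -7 - 65 = -72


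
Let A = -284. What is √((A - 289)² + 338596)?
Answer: 5*√26677 ≈ 816.65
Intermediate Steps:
√((A - 289)² + 338596) = √((-284 - 289)² + 338596) = √((-573)² + 338596) = √(328329 + 338596) = √666925 = 5*√26677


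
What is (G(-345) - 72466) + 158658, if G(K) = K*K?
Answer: 205217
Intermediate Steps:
G(K) = K²
(G(-345) - 72466) + 158658 = ((-345)² - 72466) + 158658 = (119025 - 72466) + 158658 = 46559 + 158658 = 205217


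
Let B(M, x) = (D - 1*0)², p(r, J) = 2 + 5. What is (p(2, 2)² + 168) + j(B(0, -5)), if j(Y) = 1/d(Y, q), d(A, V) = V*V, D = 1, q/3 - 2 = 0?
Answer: 7813/36 ≈ 217.03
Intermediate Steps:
q = 6 (q = 6 + 3*0 = 6 + 0 = 6)
p(r, J) = 7
d(A, V) = V²
B(M, x) = 1 (B(M, x) = (1 - 1*0)² = (1 + 0)² = 1² = 1)
j(Y) = 1/36 (j(Y) = 1/(6²) = 1/36)
(p(2, 2)² + 168) + j(B(0, -5)) = (7² + 168) + 1/36 = (49 + 168) + 1/36 = 217 + 1/36 = 7813/36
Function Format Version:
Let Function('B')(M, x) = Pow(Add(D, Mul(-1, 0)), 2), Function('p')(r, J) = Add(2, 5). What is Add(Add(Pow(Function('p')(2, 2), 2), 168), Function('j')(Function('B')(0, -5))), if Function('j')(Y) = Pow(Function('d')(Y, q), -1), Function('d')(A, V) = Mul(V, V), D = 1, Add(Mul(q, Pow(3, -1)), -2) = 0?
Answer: Rational(7813, 36) ≈ 217.03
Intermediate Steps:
q = 6 (q = Add(6, Mul(3, 0)) = Add(6, 0) = 6)
Function('p')(r, J) = 7
Function('d')(A, V) = Pow(V, 2)
Function('B')(M, x) = 1 (Function('B')(M, x) = Pow(Add(1, Mul(-1, 0)), 2) = Pow(Add(1, 0), 2) = Pow(1, 2) = 1)
Function('j')(Y) = Rational(1, 36) (Function('j')(Y) = Pow(Pow(6, 2), -1) = Pow(36, -1) = Rational(1, 36))
Add(Add(Pow(Function('p')(2, 2), 2), 168), Function('j')(Function('B')(0, -5))) = Add(Add(Pow(7, 2), 168), Rational(1, 36)) = Add(Add(49, 168), Rational(1, 36)) = Add(217, Rational(1, 36)) = Rational(7813, 36)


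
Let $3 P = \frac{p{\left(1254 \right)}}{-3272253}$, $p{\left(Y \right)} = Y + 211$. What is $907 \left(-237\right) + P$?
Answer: $- \frac{2110200699346}{9816759} \approx -2.1496 \cdot 10^{5}$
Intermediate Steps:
$p{\left(Y \right)} = 211 + Y$
$P = - \frac{1465}{9816759}$ ($P = \frac{\left(211 + 1254\right) \frac{1}{-3272253}}{3} = \frac{1465 \left(- \frac{1}{3272253}\right)}{3} = \frac{1}{3} \left(- \frac{1465}{3272253}\right) = - \frac{1465}{9816759} \approx -0.00014923$)
$907 \left(-237\right) + P = 907 \left(-237\right) - \frac{1465}{9816759} = -214959 - \frac{1465}{9816759} = - \frac{2110200699346}{9816759}$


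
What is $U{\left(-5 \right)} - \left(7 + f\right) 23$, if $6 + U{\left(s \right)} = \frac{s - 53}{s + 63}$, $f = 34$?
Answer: $-950$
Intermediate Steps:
$U{\left(s \right)} = -6 + \frac{-53 + s}{63 + s}$ ($U{\left(s \right)} = -6 + \frac{s - 53}{s + 63} = -6 + \frac{-53 + s}{63 + s}$)
$U{\left(-5 \right)} - \left(7 + f\right) 23 = \frac{-431 - -25}{63 - 5} - \left(7 + 34\right) 23 = \frac{-431 + 25}{58} - 41 \cdot 23 = \frac{1}{58} \left(-406\right) - 943 = -7 - 943 = -950$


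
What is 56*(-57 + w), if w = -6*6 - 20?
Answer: -6328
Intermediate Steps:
w = -56 (w = -36 - 20 = -56)
56*(-57 + w) = 56*(-57 - 56) = 56*(-113) = -6328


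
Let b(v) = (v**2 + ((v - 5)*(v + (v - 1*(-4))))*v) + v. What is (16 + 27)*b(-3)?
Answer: -1806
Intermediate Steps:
b(v) = v + v**2 + v*(-5 + v)*(4 + 2*v) (b(v) = (v**2 + ((-5 + v)*(v + (v + 4)))*v) + v = (v**2 + ((-5 + v)*(v + (4 + v)))*v) + v = (v**2 + ((-5 + v)*(4 + 2*v))*v) + v = (v**2 + v*(-5 + v)*(4 + 2*v)) + v = v + v**2 + v*(-5 + v)*(4 + 2*v))
(16 + 27)*b(-3) = (16 + 27)*(-3*(-19 - 5*(-3) + 2*(-3)**2)) = 43*(-3*(-19 + 15 + 2*9)) = 43*(-3*(-19 + 15 + 18)) = 43*(-3*14) = 43*(-42) = -1806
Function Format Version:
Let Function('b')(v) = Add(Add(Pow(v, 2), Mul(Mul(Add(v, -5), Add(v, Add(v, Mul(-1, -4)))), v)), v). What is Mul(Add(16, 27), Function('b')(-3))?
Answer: -1806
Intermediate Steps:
Function('b')(v) = Add(v, Pow(v, 2), Mul(v, Add(-5, v), Add(4, Mul(2, v)))) (Function('b')(v) = Add(Add(Pow(v, 2), Mul(Mul(Add(-5, v), Add(v, Add(v, 4))), v)), v) = Add(Add(Pow(v, 2), Mul(Mul(Add(-5, v), Add(v, Add(4, v))), v)), v) = Add(Add(Pow(v, 2), Mul(Mul(Add(-5, v), Add(4, Mul(2, v))), v)), v) = Add(Add(Pow(v, 2), Mul(v, Add(-5, v), Add(4, Mul(2, v)))), v) = Add(v, Pow(v, 2), Mul(v, Add(-5, v), Add(4, Mul(2, v)))))
Mul(Add(16, 27), Function('b')(-3)) = Mul(Add(16, 27), Mul(-3, Add(-19, Mul(-5, -3), Mul(2, Pow(-3, 2))))) = Mul(43, Mul(-3, Add(-19, 15, Mul(2, 9)))) = Mul(43, Mul(-3, Add(-19, 15, 18))) = Mul(43, Mul(-3, 14)) = Mul(43, -42) = -1806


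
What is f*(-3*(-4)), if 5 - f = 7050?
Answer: -84540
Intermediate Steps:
f = -7045 (f = 5 - 1*7050 = 5 - 7050 = -7045)
f*(-3*(-4)) = -(-21135)*(-4) = -7045*12 = -84540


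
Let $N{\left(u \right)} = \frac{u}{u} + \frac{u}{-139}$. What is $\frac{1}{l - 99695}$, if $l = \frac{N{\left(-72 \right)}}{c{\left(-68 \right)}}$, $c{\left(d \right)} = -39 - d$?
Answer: $- \frac{4031}{401870334} \approx -1.0031 \cdot 10^{-5}$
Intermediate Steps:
$N{\left(u \right)} = 1 - \frac{u}{139}$ ($N{\left(u \right)} = 1 + u \left(- \frac{1}{139}\right) = 1 - \frac{u}{139}$)
$l = \frac{211}{4031}$ ($l = \frac{1 - - \frac{72}{139}}{-39 - -68} = \frac{1 + \frac{72}{139}}{-39 + 68} = \frac{211}{139 \cdot 29} = \frac{211}{139} \cdot \frac{1}{29} = \frac{211}{4031} \approx 0.052344$)
$\frac{1}{l - 99695} = \frac{1}{\frac{211}{4031} - 99695} = \frac{1}{- \frac{401870334}{4031}} = - \frac{4031}{401870334}$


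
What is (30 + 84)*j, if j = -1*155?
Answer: -17670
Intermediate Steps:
j = -155
(30 + 84)*j = (30 + 84)*(-155) = 114*(-155) = -17670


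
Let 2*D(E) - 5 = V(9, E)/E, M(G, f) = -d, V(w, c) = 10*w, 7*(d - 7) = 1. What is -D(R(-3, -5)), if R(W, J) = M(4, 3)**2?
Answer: -1691/500 ≈ -3.3820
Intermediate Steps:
d = 50/7 (d = 7 + (1/7)*1 = 7 + 1/7 = 50/7 ≈ 7.1429)
M(G, f) = -50/7 (M(G, f) = -1*50/7 = -50/7)
R(W, J) = 2500/49 (R(W, J) = (-50/7)**2 = 2500/49)
D(E) = 5/2 + 45/E (D(E) = 5/2 + ((10*9)/E)/2 = 5/2 + (90/E)/2 = 5/2 + 45/E)
-D(R(-3, -5)) = -(5/2 + 45/(2500/49)) = -(5/2 + 45*(49/2500)) = -(5/2 + 441/500) = -1*1691/500 = -1691/500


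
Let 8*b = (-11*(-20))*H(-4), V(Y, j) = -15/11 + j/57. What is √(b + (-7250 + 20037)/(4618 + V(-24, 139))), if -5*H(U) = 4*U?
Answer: √47583823544290/724040 ≈ 9.5272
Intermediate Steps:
V(Y, j) = -15/11 + j/57 (V(Y, j) = -15*1/11 + j*(1/57) = -15/11 + j/57)
H(U) = -4*U/5
b = 88 (b = ((-11*(-20))*(-⅘*(-4)))/8 = (220*(16/5))/8 = (⅛)*704 = 88)
√(b + (-7250 + 20037)/(4618 + V(-24, 139))) = √(88 + (-7250 + 20037)/(4618 + (-15/11 + (1/57)*139))) = √(88 + 12787/(4618 + (-15/11 + 139/57))) = √(88 + 12787/(4618 + 674/627)) = √(88 + 12787/(2896160/627)) = √(88 + 12787*(627/2896160)) = √(88 + 8017449/2896160) = √(262879529/2896160) = √47583823544290/724040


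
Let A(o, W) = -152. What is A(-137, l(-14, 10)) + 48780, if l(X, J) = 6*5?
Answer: 48628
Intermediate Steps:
l(X, J) = 30
A(-137, l(-14, 10)) + 48780 = -152 + 48780 = 48628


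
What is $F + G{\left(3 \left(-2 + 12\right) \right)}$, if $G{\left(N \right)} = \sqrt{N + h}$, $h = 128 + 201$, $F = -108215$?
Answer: $-108215 + \sqrt{359} \approx -1.082 \cdot 10^{5}$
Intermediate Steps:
$h = 329$
$G{\left(N \right)} = \sqrt{329 + N}$ ($G{\left(N \right)} = \sqrt{N + 329} = \sqrt{329 + N}$)
$F + G{\left(3 \left(-2 + 12\right) \right)} = -108215 + \sqrt{329 + 3 \left(-2 + 12\right)} = -108215 + \sqrt{329 + 3 \cdot 10} = -108215 + \sqrt{329 + 30} = -108215 + \sqrt{359}$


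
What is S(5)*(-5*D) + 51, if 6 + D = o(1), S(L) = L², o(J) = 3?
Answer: 426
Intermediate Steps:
D = -3 (D = -6 + 3 = -3)
S(5)*(-5*D) + 51 = 5²*(-5*(-3)) + 51 = 25*15 + 51 = 375 + 51 = 426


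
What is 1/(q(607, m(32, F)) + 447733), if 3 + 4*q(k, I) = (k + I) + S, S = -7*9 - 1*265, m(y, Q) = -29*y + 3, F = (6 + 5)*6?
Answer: 4/1790283 ≈ 2.2343e-6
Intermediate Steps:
F = 66 (F = 11*6 = 66)
m(y, Q) = 3 - 29*y
S = -328 (S = -63 - 265 = -328)
q(k, I) = -331/4 + I/4 + k/4 (q(k, I) = -¾ + ((k + I) - 328)/4 = -¾ + ((I + k) - 328)/4 = -¾ + (-328 + I + k)/4 = -¾ + (-82 + I/4 + k/4) = -331/4 + I/4 + k/4)
1/(q(607, m(32, F)) + 447733) = 1/((-331/4 + (3 - 29*32)/4 + (¼)*607) + 447733) = 1/((-331/4 + (3 - 928)/4 + 607/4) + 447733) = 1/((-331/4 + (¼)*(-925) + 607/4) + 447733) = 1/((-331/4 - 925/4 + 607/4) + 447733) = 1/(-649/4 + 447733) = 1/(1790283/4) = 4/1790283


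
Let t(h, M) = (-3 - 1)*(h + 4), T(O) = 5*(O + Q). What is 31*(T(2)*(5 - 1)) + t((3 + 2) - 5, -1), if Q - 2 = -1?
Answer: 1844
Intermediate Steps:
Q = 1 (Q = 2 - 1 = 1)
T(O) = 5 + 5*O (T(O) = 5*(O + 1) = 5*(1 + O) = 5 + 5*O)
t(h, M) = -16 - 4*h (t(h, M) = -4*(4 + h) = -16 - 4*h)
31*(T(2)*(5 - 1)) + t((3 + 2) - 5, -1) = 31*((5 + 5*2)*(5 - 1)) + (-16 - 4*((3 + 2) - 5)) = 31*((5 + 10)*4) + (-16 - 4*(5 - 5)) = 31*(15*4) + (-16 - 4*0) = 31*60 + (-16 + 0) = 1860 - 16 = 1844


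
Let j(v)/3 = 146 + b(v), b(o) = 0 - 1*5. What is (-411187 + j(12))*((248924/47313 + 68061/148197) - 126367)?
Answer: 17330336408305297144/333887841 ≈ 5.1905e+10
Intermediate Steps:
b(o) = -5 (b(o) = 0 - 5 = -5)
j(v) = 423 (j(v) = 3*(146 - 5) = 3*141 = 423)
(-411187 + j(12))*((248924/47313 + 68061/148197) - 126367) = (-411187 + 423)*((248924/47313 + 68061/148197) - 126367) = -410764*((248924*(1/47313) + 68061*(1/148197)) - 126367) = -410764*((248924/47313 + 3241/7057) - 126367) = -410764*(1909998101/333887841 - 126367) = -410764*(-42190494805546/333887841) = 17330336408305297144/333887841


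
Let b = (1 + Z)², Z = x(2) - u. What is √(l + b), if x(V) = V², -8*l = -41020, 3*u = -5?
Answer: √186190/6 ≈ 71.916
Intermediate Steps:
u = -5/3 (u = (⅓)*(-5) = -5/3 ≈ -1.6667)
l = 10255/2 (l = -⅛*(-41020) = 10255/2 ≈ 5127.5)
Z = 17/3 (Z = 2² - 1*(-5/3) = 4 + 5/3 = 17/3 ≈ 5.6667)
b = 400/9 (b = (1 + 17/3)² = (20/3)² = 400/9 ≈ 44.444)
√(l + b) = √(10255/2 + 400/9) = √(93095/18) = √186190/6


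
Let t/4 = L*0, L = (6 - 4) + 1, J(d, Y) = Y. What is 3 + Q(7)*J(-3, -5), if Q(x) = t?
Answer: 3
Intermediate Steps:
L = 3 (L = 2 + 1 = 3)
t = 0 (t = 4*(3*0) = 4*0 = 0)
Q(x) = 0
3 + Q(7)*J(-3, -5) = 3 + 0*(-5) = 3 + 0 = 3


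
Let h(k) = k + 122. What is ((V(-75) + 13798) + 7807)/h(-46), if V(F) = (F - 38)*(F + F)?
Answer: 38555/76 ≈ 507.30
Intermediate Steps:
h(k) = 122 + k
V(F) = 2*F*(-38 + F) (V(F) = (-38 + F)*(2*F) = 2*F*(-38 + F))
((V(-75) + 13798) + 7807)/h(-46) = ((2*(-75)*(-38 - 75) + 13798) + 7807)/(122 - 46) = ((2*(-75)*(-113) + 13798) + 7807)/76 = ((16950 + 13798) + 7807)*(1/76) = (30748 + 7807)*(1/76) = 38555*(1/76) = 38555/76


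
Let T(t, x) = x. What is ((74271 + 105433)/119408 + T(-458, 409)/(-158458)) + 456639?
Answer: 270005148417583/591286027 ≈ 4.5664e+5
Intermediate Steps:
((74271 + 105433)/119408 + T(-458, 409)/(-158458)) + 456639 = ((74271 + 105433)/119408 + 409/(-158458)) + 456639 = (179704*(1/119408) + 409*(-1/158458)) + 456639 = (22463/14926 - 409/158458) + 456639 = 888334330/591286027 + 456639 = 270005148417583/591286027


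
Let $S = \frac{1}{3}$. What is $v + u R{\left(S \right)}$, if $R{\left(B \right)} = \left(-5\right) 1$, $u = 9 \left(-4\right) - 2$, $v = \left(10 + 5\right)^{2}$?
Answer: $415$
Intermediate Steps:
$S = \frac{1}{3} \approx 0.33333$
$v = 225$ ($v = 15^{2} = 225$)
$u = -38$ ($u = -36 - 2 = -38$)
$R{\left(B \right)} = -5$
$v + u R{\left(S \right)} = 225 - -190 = 225 + 190 = 415$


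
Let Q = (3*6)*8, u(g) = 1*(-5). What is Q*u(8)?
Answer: -720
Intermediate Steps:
u(g) = -5
Q = 144 (Q = 18*8 = 144)
Q*u(8) = 144*(-5) = -720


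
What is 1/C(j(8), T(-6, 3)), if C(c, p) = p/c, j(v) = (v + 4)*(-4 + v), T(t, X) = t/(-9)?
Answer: 72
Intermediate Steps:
T(t, X) = -t/9 (T(t, X) = t*(-⅑) = -t/9)
j(v) = (-4 + v)*(4 + v) (j(v) = (4 + v)*(-4 + v) = (-4 + v)*(4 + v))
1/C(j(8), T(-6, 3)) = 1/((-⅑*(-6))/(-16 + 8²)) = 1/(2/(3*(-16 + 64))) = 1/((⅔)/48) = 1/((⅔)*(1/48)) = 1/(1/72) = 72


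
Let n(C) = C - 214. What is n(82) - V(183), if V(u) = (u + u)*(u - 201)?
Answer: 6456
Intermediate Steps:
n(C) = -214 + C
V(u) = 2*u*(-201 + u) (V(u) = (2*u)*(-201 + u) = 2*u*(-201 + u))
n(82) - V(183) = (-214 + 82) - 2*183*(-201 + 183) = -132 - 2*183*(-18) = -132 - 1*(-6588) = -132 + 6588 = 6456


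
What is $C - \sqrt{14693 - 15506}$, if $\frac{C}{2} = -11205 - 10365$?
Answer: $-43140 - i \sqrt{813} \approx -43140.0 - 28.513 i$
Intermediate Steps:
$C = -43140$ ($C = 2 \left(-11205 - 10365\right) = 2 \left(-21570\right) = -43140$)
$C - \sqrt{14693 - 15506} = -43140 - \sqrt{14693 - 15506} = -43140 - \sqrt{-813} = -43140 - i \sqrt{813}$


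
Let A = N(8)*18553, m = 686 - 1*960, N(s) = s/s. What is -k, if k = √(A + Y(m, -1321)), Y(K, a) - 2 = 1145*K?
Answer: -5*I*√11807 ≈ -543.3*I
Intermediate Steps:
N(s) = 1
m = -274 (m = 686 - 960 = -274)
Y(K, a) = 2 + 1145*K
A = 18553 (A = 1*18553 = 18553)
k = 5*I*√11807 (k = √(18553 + (2 + 1145*(-274))) = √(18553 + (2 - 313730)) = √(18553 - 313728) = √(-295175) = 5*I*√11807 ≈ 543.3*I)
-k = -5*I*√11807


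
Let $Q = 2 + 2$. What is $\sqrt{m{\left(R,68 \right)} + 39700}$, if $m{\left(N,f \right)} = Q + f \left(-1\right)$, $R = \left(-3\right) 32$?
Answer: $6 \sqrt{1101} \approx 199.09$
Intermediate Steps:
$Q = 4$
$R = -96$
$m{\left(N,f \right)} = 4 - f$ ($m{\left(N,f \right)} = 4 + f \left(-1\right) = 4 - f$)
$\sqrt{m{\left(R,68 \right)} + 39700} = \sqrt{\left(4 - 68\right) + 39700} = \sqrt{-64 + 39700} = \sqrt{39636} = 6 \sqrt{1101}$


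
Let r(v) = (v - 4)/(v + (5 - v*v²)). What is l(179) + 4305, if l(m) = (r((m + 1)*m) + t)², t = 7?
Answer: 4871263701667615662010390588306/1118801952614309080598850625 ≈ 4354.0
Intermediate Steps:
r(v) = (-4 + v)/(5 + v - v³) (r(v) = (-4 + v)/(v + (5 - v³)) = (-4 + v)/(5 + v - v³))
l(m) = (7 + (-4 + m*(1 + m))/(5 + m*(1 + m) - m³*(1 + m)³))² (l(m) = ((-4 + (m + 1)*m)/(5 + (m + 1)*m - ((m + 1)*m)³) + 7)² = ((-4 + (1 + m)*m)/(5 + (1 + m)*m - ((1 + m)*m)³) + 7)² = ((-4 + m*(1 + m))/(5 + m*(1 + m) - (m*(1 + m))³) + 7)² = ((-4 + m*(1 + m))/(5 + m*(1 + m) - m³*(1 + m)³) + 7)² = (7 + (-4 + m*(1 + m))/(5 + m*(1 + m) - m³*(1 + m)³))²)
l(179) + 4305 = (31 - 7*179³*(1 + 179)³ + 8*179*(1 + 179))²/(5 + 179*(1 + 179) - 1*179³*(1 + 179)³)² + 4305 = (31 - 7*5735339*180³ + 8*179*180)²/(5 + 179*180 - 1*5735339*180³)² + 4305 = (31 - 7*5735339*5832000 + 257760)²/(5 + 32220 - 1*5735339*5832000)² + 4305 = (31 - 234139479336000 + 257760)²/(5 + 32220 - 33448497048000)² + 4305 = (-234139479078209)²/(-33448497015775)² + 4305 = (1/1118801952614309080598850625)*54821295663015070032338647681 + 4305 = 54821295663015070032338647681/1118801952614309080598850625 + 4305 = 4871263701667615662010390588306/1118801952614309080598850625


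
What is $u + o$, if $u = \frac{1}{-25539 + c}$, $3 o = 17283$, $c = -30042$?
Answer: $\frac{320202140}{55581} \approx 5761.0$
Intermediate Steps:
$o = 5761$ ($o = \frac{1}{3} \cdot 17283 = 5761$)
$u = - \frac{1}{55581}$ ($u = \frac{1}{-25539 - 30042} = \frac{1}{-55581} = - \frac{1}{55581} \approx -1.7992 \cdot 10^{-5}$)
$u + o = - \frac{1}{55581} + 5761 = \frac{320202140}{55581}$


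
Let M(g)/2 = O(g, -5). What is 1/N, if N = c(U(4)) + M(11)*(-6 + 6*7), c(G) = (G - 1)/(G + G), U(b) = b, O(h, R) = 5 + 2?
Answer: 8/4035 ≈ 0.0019827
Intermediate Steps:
O(h, R) = 7
M(g) = 14 (M(g) = 2*7 = 14)
c(G) = (-1 + G)/(2*G) (c(G) = (-1 + G)/((2*G)) = (-1 + G)*(1/(2*G)) = (-1 + G)/(2*G))
N = 4035/8 (N = (1/2)*(-1 + 4)/4 + 14*(-6 + 6*7) = (1/2)*(1/4)*3 + 14*(-6 + 42) = 3/8 + 14*36 = 3/8 + 504 = 4035/8 ≈ 504.38)
1/N = 1/(4035/8) = 8/4035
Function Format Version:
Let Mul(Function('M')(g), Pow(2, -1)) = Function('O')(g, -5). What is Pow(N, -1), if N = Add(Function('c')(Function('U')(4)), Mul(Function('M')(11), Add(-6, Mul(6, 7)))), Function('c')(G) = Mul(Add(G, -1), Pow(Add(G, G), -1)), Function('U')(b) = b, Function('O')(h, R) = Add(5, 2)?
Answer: Rational(8, 4035) ≈ 0.0019827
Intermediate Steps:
Function('O')(h, R) = 7
Function('M')(g) = 14 (Function('M')(g) = Mul(2, 7) = 14)
Function('c')(G) = Mul(Rational(1, 2), Pow(G, -1), Add(-1, G)) (Function('c')(G) = Mul(Add(-1, G), Pow(Mul(2, G), -1)) = Mul(Add(-1, G), Mul(Rational(1, 2), Pow(G, -1))) = Mul(Rational(1, 2), Pow(G, -1), Add(-1, G)))
N = Rational(4035, 8) (N = Add(Mul(Rational(1, 2), Pow(4, -1), Add(-1, 4)), Mul(14, Add(-6, Mul(6, 7)))) = Add(Mul(Rational(1, 2), Rational(1, 4), 3), Mul(14, Add(-6, 42))) = Add(Rational(3, 8), Mul(14, 36)) = Add(Rational(3, 8), 504) = Rational(4035, 8) ≈ 504.38)
Pow(N, -1) = Pow(Rational(4035, 8), -1) = Rational(8, 4035)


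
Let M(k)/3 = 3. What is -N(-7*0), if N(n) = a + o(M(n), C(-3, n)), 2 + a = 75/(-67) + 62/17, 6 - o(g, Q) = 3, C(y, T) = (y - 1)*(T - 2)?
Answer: -4018/1139 ≈ -3.5277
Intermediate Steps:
M(k) = 9 (M(k) = 3*3 = 9)
C(y, T) = (-1 + y)*(-2 + T)
o(g, Q) = 3 (o(g, Q) = 6 - 1*3 = 6 - 3 = 3)
a = 601/1139 (a = -2 + (75/(-67) + 62/17) = -2 + (75*(-1/67) + 62*(1/17)) = -2 + (-75/67 + 62/17) = -2 + 2879/1139 = 601/1139 ≈ 0.52766)
N(n) = 4018/1139 (N(n) = 601/1139 + 3 = 4018/1139)
-N(-7*0) = -1*4018/1139 = -4018/1139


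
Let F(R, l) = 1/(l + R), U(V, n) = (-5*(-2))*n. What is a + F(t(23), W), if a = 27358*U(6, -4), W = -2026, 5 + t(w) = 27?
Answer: -2193017281/2004 ≈ -1.0943e+6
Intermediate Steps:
t(w) = 22 (t(w) = -5 + 27 = 22)
U(V, n) = 10*n
F(R, l) = 1/(R + l)
a = -1094320 (a = 27358*(10*(-4)) = 27358*(-40) = -1094320)
a + F(t(23), W) = -1094320 + 1/(22 - 2026) = -1094320 + 1/(-2004) = -1094320 - 1/2004 = -2193017281/2004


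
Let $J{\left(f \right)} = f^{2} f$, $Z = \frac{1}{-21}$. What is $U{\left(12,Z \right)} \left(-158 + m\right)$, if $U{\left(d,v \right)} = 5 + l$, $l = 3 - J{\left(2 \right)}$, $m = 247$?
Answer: $0$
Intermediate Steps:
$Z = - \frac{1}{21} \approx -0.047619$
$J{\left(f \right)} = f^{3}$
$l = -5$ ($l = 3 - 2^{3} = 3 - 8 = -5$)
$U{\left(d,v \right)} = 0$ ($U{\left(d,v \right)} = 5 - 5 = 0$)
$U{\left(12,Z \right)} \left(-158 + m\right) = 0 \left(-158 + 247\right) = 0 \cdot 89 = 0$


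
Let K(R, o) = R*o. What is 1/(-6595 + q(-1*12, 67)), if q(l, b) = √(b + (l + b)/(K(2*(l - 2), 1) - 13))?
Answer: -270395/1783252333 - 2*√27593/1783252333 ≈ -0.00015182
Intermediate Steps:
q(l, b) = √(b + (b + l)/(-17 + 2*l)) (q(l, b) = √(b + (l + b)/((2*(l - 2))*1 - 13)) = √(b + (b + l)/((2*(-2 + l))*1 - 13)) = √(b + (b + l)/((-4 + 2*l)*1 - 13)) = √(b + (b + l)/((-4 + 2*l) - 13)) = √(b + (b + l)/(-17 + 2*l)))
1/(-6595 + q(-1*12, 67)) = 1/(-6595 + √((67 - 1*12 + 67*(-17 + 2*(-1*12)))/(-17 + 2*(-1*12)))) = 1/(-6595 + √((67 - 12 + 67*(-17 + 2*(-12)))/(-17 + 2*(-12)))) = 1/(-6595 + √((67 - 12 + 67*(-17 - 24))/(-17 - 24))) = 1/(-6595 + √((67 - 12 + 67*(-41))/(-41))) = 1/(-6595 + √(-(67 - 12 - 2747)/41)) = 1/(-6595 + √(-1/41*(-2692))) = 1/(-6595 + √(2692/41)) = 1/(-6595 + 2*√27593/41)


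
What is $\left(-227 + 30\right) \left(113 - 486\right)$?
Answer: $73481$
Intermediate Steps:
$\left(-227 + 30\right) \left(113 - 486\right) = \left(-197\right) \left(-373\right) = 73481$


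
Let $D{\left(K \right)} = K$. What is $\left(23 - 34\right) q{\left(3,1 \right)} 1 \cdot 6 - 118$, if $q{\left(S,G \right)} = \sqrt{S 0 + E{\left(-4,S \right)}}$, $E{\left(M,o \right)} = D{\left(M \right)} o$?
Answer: $-118 - 132 i \sqrt{3} \approx -118.0 - 228.63 i$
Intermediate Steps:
$E{\left(M,o \right)} = M o$
$q{\left(S,G \right)} = 2 \sqrt{- S}$ ($q{\left(S,G \right)} = \sqrt{S 0 - 4 S} = \sqrt{0 - 4 S} = \sqrt{- 4 S} = 2 \sqrt{- S}$)
$\left(23 - 34\right) q{\left(3,1 \right)} 1 \cdot 6 - 118 = \left(23 - 34\right) 2 \sqrt{\left(-1\right) 3} \cdot 1 \cdot 6 - 118 = \left(23 - 34\right) 2 \sqrt{-3} \cdot 1 \cdot 6 - 118 = - 11 \cdot 2 i \sqrt{3} \cdot 1 \cdot 6 - 118 = - 11 \cdot 2 i \sqrt{3} \cdot 6 - 118 = - 11 \cdot 12 i \sqrt{3} - 118 = - 132 i \sqrt{3} - 118 = -118 - 132 i \sqrt{3}$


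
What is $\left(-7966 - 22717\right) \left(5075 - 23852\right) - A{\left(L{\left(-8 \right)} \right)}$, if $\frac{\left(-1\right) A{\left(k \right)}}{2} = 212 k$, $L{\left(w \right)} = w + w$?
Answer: $576127907$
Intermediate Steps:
$L{\left(w \right)} = 2 w$
$A{\left(k \right)} = - 424 k$ ($A{\left(k \right)} = - 2 \cdot 212 k = - 424 k$)
$\left(-7966 - 22717\right) \left(5075 - 23852\right) - A{\left(L{\left(-8 \right)} \right)} = \left(-7966 - 22717\right) \left(5075 - 23852\right) - - 424 \cdot 2 \left(-8\right) = \left(-30683\right) \left(-18777\right) - \left(-424\right) \left(-16\right) = 576134691 - 6784 = 576127907$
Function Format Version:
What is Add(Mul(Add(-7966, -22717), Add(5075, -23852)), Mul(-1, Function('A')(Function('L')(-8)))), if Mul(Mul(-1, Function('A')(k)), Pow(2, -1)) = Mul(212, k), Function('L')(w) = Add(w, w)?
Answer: 576127907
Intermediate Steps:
Function('L')(w) = Mul(2, w)
Function('A')(k) = Mul(-424, k) (Function('A')(k) = Mul(-2, Mul(212, k)) = Mul(-424, k))
Add(Mul(Add(-7966, -22717), Add(5075, -23852)), Mul(-1, Function('A')(Function('L')(-8)))) = Add(Mul(Add(-7966, -22717), Add(5075, -23852)), Mul(-1, Mul(-424, Mul(2, -8)))) = Add(Mul(-30683, -18777), Mul(-1, Mul(-424, -16))) = Add(576134691, Mul(-1, 6784)) = Add(576134691, -6784) = 576127907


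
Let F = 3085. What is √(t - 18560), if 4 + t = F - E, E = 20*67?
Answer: 11*I*√139 ≈ 129.69*I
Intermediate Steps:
E = 1340
t = 1741 (t = -4 + (3085 - 1*1340) = -4 + (3085 - 1340) = -4 + 1745 = 1741)
√(t - 18560) = √(1741 - 18560) = √(-16819) = 11*I*√139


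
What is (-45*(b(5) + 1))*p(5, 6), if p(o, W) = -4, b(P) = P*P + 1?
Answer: 4860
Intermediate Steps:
b(P) = 1 + P² (b(P) = P² + 1 = 1 + P²)
(-45*(b(5) + 1))*p(5, 6) = -45*((1 + 5²) + 1)*(-4) = -45*((1 + 25) + 1)*(-4) = -45*(26 + 1)*(-4) = -1215*(-4) = 4860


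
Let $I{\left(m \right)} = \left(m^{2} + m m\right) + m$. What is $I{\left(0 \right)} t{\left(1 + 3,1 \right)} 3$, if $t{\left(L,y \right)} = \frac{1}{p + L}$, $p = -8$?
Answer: $0$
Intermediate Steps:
$t{\left(L,y \right)} = \frac{1}{-8 + L}$
$I{\left(m \right)} = m + 2 m^{2}$ ($I{\left(m \right)} = \left(m^{2} + m^{2}\right) + m = 2 m^{2} + m = m + 2 m^{2}$)
$I{\left(0 \right)} t{\left(1 + 3,1 \right)} 3 = \frac{0 \left(1 + 2 \cdot 0\right)}{-8 + \left(1 + 3\right)} 3 = \frac{0 \left(1 + 0\right)}{-8 + 4} \cdot 3 = \frac{0 \cdot 1}{-4} \cdot 3 = 0 \left(- \frac{1}{4}\right) 3 = 0 \cdot 3 = 0$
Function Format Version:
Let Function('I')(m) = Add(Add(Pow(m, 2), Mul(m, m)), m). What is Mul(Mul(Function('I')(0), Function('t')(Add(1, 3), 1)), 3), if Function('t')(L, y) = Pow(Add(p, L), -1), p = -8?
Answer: 0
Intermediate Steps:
Function('t')(L, y) = Pow(Add(-8, L), -1)
Function('I')(m) = Add(m, Mul(2, Pow(m, 2))) (Function('I')(m) = Add(Add(Pow(m, 2), Pow(m, 2)), m) = Add(Mul(2, Pow(m, 2)), m) = Add(m, Mul(2, Pow(m, 2))))
Mul(Mul(Function('I')(0), Function('t')(Add(1, 3), 1)), 3) = Mul(Mul(Mul(0, Add(1, Mul(2, 0))), Pow(Add(-8, Add(1, 3)), -1)), 3) = Mul(Mul(Mul(0, Add(1, 0)), Pow(Add(-8, 4), -1)), 3) = Mul(Mul(Mul(0, 1), Pow(-4, -1)), 3) = Mul(Mul(0, Rational(-1, 4)), 3) = Mul(0, 3) = 0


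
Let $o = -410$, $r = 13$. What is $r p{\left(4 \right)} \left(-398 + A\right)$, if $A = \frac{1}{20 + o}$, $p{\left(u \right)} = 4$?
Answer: $- \frac{310442}{15} \approx -20696.0$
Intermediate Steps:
$A = - \frac{1}{390}$ ($A = \frac{1}{20 - 410} = \frac{1}{-390} = - \frac{1}{390} \approx -0.0025641$)
$r p{\left(4 \right)} \left(-398 + A\right) = 13 \cdot 4 \left(-398 - \frac{1}{390}\right) = 52 \left(- \frac{155221}{390}\right) = - \frac{310442}{15}$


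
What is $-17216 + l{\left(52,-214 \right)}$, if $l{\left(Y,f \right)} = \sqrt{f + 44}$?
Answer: $-17216 + i \sqrt{170} \approx -17216.0 + 13.038 i$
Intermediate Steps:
$l{\left(Y,f \right)} = \sqrt{44 + f}$
$-17216 + l{\left(52,-214 \right)} = -17216 + \sqrt{44 - 214} = -17216 + \sqrt{-170} = -17216 + i \sqrt{170}$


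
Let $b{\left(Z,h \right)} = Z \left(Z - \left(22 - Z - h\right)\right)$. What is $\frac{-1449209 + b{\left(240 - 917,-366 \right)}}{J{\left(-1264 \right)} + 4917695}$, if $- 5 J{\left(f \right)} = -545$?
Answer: $- \frac{269875}{4917804} \approx -0.054877$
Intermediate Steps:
$J{\left(f \right)} = 109$ ($J{\left(f \right)} = \left(- \frac{1}{5}\right) \left(-545\right) = 109$)
$b{\left(Z,h \right)} = Z \left(-22 + h + 2 Z\right)$ ($b{\left(Z,h \right)} = Z \left(Z + \left(-22 + Z + h\right)\right) = Z \left(-22 + h + 2 Z\right)$)
$\frac{-1449209 + b{\left(240 - 917,-366 \right)}}{J{\left(-1264 \right)} + 4917695} = \frac{-1449209 + \left(240 - 917\right) \left(-22 - 366 + 2 \left(240 - 917\right)\right)}{109 + 4917695} = \frac{-1449209 + \left(240 - 917\right) \left(-22 - 366 + 2 \left(240 - 917\right)\right)}{4917804} = \left(-1449209 - 677 \left(-22 - 366 + 2 \left(-677\right)\right)\right) \frac{1}{4917804} = \left(-1449209 - 677 \left(-22 - 366 - 1354\right)\right) \frac{1}{4917804} = \left(-1449209 - -1179334\right) \frac{1}{4917804} = \left(-1449209 + 1179334\right) \frac{1}{4917804} = \left(-269875\right) \frac{1}{4917804} = - \frac{269875}{4917804}$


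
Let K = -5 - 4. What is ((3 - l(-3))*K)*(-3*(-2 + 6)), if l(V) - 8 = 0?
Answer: -540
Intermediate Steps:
l(V) = 8 (l(V) = 8 + 0 = 8)
K = -9
((3 - l(-3))*K)*(-3*(-2 + 6)) = ((3 - 1*8)*(-9))*(-3*(-2 + 6)) = ((3 - 8)*(-9))*(-3*4) = -5*(-9)*(-12) = 45*(-12) = -540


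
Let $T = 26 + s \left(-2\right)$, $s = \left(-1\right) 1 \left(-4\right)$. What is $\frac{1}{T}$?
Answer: $\frac{1}{18} \approx 0.055556$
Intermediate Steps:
$s = 4$ ($s = \left(-1\right) \left(-4\right) = 4$)
$T = 18$ ($T = 26 + 4 \left(-2\right) = 26 - 8 = 18$)
$\frac{1}{T} = \frac{1}{18}$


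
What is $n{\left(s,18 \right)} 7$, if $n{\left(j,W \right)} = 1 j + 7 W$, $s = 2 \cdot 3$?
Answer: $924$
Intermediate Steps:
$s = 6$
$n{\left(j,W \right)} = j + 7 W$
$n{\left(s,18 \right)} 7 = \left(6 + 7 \cdot 18\right) 7 = \left(6 + 126\right) 7 = 132 \cdot 7 = 924$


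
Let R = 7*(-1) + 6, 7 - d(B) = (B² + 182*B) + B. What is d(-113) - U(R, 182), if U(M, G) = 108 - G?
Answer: 7991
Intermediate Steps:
d(B) = 7 - B² - 183*B (d(B) = 7 - ((B² + 182*B) + B) = 7 - (B² + 183*B) = 7 + (-B² - 183*B) = 7 - B² - 183*B)
R = -1 (R = -7 + 6 = -1)
d(-113) - U(R, 182) = (7 - 1*(-113)² - 183*(-113)) - (108 - 1*182) = (7 - 1*12769 + 20679) - (108 - 182) = (7 - 12769 + 20679) - 1*(-74) = 7917 + 74 = 7991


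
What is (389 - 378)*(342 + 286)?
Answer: 6908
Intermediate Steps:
(389 - 378)*(342 + 286) = 11*628 = 6908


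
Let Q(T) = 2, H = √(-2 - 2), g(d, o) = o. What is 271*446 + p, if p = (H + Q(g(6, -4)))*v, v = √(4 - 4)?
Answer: 120866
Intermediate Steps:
H = 2*I (H = √(-4) = 2*I ≈ 2.0*I)
v = 0 (v = √0 = 0)
p = 0 (p = (2*I + 2)*0 = (2 + 2*I)*0 = 0)
271*446 + p = 271*446 + 0 = 120866 + 0 = 120866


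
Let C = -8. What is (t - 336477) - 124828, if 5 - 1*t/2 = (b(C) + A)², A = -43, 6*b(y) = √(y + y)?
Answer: -4184929/9 + 344*I/3 ≈ -4.6499e+5 + 114.67*I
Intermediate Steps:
b(y) = √2*√y/6 (b(y) = √(y + y)/6 = √(2*y)/6 = (√2*√y)/6 = √2*√y/6)
t = 10 - 2*(-43 + 2*I/3)² (t = 10 - 2*(√2*√(-8)/6 - 43)² = 10 - 2*(√2*(2*I*√2)/6 - 43)² = 10 - 2*(2*I/3 - 43)² = 10 - 2*(-43 + 2*I/3)² ≈ -3687.1 + 114.67*I)
(t - 336477) - 124828 = ((-33184/9 + 344*I/3) - 336477) - 124828 = (-3061477/9 + 344*I/3) - 124828 = -4184929/9 + 344*I/3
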